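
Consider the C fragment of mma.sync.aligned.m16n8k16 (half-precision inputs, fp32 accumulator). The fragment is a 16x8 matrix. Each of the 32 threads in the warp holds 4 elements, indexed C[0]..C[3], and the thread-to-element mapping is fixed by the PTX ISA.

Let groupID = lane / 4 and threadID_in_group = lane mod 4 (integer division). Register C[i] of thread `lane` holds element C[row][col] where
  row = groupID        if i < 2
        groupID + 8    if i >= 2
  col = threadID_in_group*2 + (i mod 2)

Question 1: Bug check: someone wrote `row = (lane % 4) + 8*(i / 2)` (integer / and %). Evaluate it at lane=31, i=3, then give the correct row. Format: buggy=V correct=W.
buggy=11 correct=15

`(lane % 4) + 8*(i / 2)`[31,3]⇒11
31: gr=7,th=3
[3] (7+8,3*2+1) = (15,7)
row: 11 vs 15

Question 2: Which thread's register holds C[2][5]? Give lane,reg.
10,1

r: 2->gid=2,r8=0  c: 5->tid=2,i&1=1
L=2*4+2=10  i=0*2+1=1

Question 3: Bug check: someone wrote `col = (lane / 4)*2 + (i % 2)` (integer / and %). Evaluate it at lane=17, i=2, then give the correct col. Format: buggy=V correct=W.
`(lane / 4)*2 + (i % 2)`[17,2]→8
L=17→G=17>>2=4, T=17&3=1
[2]→row 4+8=12  col 1·2+0=2
col: 8 vs 2

buggy=8 correct=2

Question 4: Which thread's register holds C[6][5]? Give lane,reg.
26,1

r: 6->gid=6,r8=0  c: 5->tid=2,i&1=1
L=6*4+2=26  i=0*2+1=1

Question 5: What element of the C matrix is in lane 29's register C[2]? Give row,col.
lane 29→29/4=7, 29 mod 4=1
i=2  r:7+8→15  c:2·1+0→2

15,2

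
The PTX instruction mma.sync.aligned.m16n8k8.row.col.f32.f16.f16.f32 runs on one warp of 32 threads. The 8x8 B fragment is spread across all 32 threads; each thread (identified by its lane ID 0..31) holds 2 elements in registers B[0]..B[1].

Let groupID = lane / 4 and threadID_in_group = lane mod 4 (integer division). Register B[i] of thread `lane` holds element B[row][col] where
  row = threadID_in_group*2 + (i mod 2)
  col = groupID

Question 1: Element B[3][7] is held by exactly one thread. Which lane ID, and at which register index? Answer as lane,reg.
29,1

c:7=>grp=7  r:3=>tig=1,lo=1
L=7*4+1=29  i=1=1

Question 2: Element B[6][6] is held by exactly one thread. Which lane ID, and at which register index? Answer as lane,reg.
27,0

c:6=>grp=6  r:6=>tig=3,lo=0
L=6*4+3=27  i=0=0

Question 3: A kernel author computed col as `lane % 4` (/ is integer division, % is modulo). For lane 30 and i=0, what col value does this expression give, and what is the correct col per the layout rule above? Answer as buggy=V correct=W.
`lane % 4`[30,0]=>2
lane 30=>30/4=7, 30 mod 4=2
i=0  r:2·2+0=>4  c:7
col: 2 vs 7

buggy=2 correct=7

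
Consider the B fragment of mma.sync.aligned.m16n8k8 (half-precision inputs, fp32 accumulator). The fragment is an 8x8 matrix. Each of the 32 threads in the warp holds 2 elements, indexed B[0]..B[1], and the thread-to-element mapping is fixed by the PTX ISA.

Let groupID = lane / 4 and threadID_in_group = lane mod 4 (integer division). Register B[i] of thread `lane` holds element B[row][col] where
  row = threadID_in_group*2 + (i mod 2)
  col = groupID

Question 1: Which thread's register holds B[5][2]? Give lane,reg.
c=2->g=2  r=5->t=2,b0=1
L=2*4+2=10  i=1=1

10,1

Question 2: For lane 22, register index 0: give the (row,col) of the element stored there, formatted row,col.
4,5

L=22=>grp=22>>2=5, tig=22&3=2
[0]=>row 2·2+0=4  col grp=5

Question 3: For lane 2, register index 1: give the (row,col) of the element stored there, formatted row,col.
lane 2: G=0 (2/4), T=2 (2%4)
i=1: r=2*2+1=5, c=G=0

5,0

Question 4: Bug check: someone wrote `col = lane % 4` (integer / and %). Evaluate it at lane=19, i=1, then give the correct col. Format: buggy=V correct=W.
buggy=3 correct=4

`lane % 4`[19,1]->3
L=19->gid=19>>2=4, tid=19&3=3
[1]->row 3·2+1=7  col gid=4
col: 3 vs 4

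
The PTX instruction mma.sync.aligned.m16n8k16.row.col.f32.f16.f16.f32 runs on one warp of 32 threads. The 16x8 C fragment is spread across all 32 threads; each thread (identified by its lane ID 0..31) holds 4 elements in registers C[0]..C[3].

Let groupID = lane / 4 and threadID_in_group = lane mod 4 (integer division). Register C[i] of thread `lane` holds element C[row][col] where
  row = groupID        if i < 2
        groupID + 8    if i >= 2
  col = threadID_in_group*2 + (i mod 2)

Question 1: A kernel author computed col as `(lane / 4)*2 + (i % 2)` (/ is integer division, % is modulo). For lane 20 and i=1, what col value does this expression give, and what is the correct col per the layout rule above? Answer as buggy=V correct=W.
buggy=11 correct=1

`(lane / 4)*2 + (i % 2)`[20,1]→11
lane 20→20/4=5, 20 mod 4=0
i=1  r:5+0→5  c:2·0+1→1
col: 11 vs 1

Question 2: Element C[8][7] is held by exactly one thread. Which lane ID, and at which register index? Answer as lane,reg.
3,3

r=8→G=0,rhi=1  c=7→T=3,p=1
L=0*4+3=3  i=1*2+1=3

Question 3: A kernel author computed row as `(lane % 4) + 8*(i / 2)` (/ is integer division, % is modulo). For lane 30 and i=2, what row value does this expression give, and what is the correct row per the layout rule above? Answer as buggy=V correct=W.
`(lane % 4) + 8*(i / 2)`[30,2]⇒10
lane 30⇒30/4=7, 30 mod 4=2
i=2  r:7+8⇒15  c:2·2+0⇒4
row: 10 vs 15

buggy=10 correct=15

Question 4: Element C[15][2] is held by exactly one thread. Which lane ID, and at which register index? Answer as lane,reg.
r:15=>grp=7,rB=1  c:2=>tig=1,lo=0
L=7*4+1=29  i=1*2+0=2

29,2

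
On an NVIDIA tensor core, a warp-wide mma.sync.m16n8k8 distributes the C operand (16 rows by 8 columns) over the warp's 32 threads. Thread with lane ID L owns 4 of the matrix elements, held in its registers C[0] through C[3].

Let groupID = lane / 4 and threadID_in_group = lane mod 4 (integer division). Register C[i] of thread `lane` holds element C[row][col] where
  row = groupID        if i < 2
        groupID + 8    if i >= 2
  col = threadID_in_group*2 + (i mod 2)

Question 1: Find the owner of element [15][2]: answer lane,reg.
r=15⇒gr=7,Rb=1  c=2⇒th=1,odd=0
L=7*4+1=29  i=1*2+0=2

29,2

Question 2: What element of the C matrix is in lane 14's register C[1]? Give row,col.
3,5

lane 14: gid=3 (14/4), tid=2 (14%4)
i=1: r=3+0=3, c=2*2+1=5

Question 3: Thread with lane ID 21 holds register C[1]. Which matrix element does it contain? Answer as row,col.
lane 21: grp=5 (21/4), tig=1 (21%4)
i=1: r=5+0=5, c=1*2+1=3

5,3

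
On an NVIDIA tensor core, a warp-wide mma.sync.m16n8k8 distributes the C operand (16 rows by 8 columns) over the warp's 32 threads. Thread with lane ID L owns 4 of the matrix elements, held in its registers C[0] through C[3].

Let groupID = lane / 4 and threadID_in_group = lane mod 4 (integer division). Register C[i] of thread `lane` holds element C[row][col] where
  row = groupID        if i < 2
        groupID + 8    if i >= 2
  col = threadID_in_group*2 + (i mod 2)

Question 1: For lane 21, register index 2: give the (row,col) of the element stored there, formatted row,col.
13,2

lane 21=>21/4=5, 21 mod 4=1
i=2  r:5+8=>13  c:2·1+0=>2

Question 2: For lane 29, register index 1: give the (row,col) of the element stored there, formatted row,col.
7,3

29: G=7,T=1
[1] (7+0,1*2+1) = (7,3)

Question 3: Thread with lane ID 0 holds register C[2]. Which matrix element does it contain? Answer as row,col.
8,0

L=0=>grp=0>>2=0, tig=0&3=0
[2]=>row 0+8=8  col 0·2+0=0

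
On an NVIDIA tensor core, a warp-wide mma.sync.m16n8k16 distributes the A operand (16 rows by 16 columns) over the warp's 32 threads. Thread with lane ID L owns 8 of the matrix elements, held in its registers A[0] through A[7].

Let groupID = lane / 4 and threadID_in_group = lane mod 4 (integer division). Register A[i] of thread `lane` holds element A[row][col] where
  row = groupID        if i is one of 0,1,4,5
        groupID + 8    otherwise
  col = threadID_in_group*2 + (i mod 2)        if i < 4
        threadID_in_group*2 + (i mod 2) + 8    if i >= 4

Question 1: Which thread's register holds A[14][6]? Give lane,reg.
r=14⇒gr=6,Rb=1  c=6⇒Cb=0,th=3,odd=0
L=6*4+3=27  i=0*4+1*2+0=2

27,2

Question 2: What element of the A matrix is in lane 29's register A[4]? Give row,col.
7,10

lane 29: G=7 (29/4), T=1 (29%4)
i=4: r=7+0=7, c=1*2+0+8=10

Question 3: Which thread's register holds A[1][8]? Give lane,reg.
4,4

r=1⇒gr=1,Rb=0  c=8⇒Cb=1,th=0,odd=0
L=1*4+0=4  i=1*4+0*2+0=4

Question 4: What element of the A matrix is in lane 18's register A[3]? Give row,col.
lane 18→18/4=4, 18 mod 4=2
i=3  r:4+8→12  c:2·2+1+0→5

12,5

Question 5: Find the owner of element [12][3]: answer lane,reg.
r:12=>grp=4,rB=1  c:3=>cB=0,tig=1,lo=1
L=4*4+1=17  i=0*4+1*2+1=3

17,3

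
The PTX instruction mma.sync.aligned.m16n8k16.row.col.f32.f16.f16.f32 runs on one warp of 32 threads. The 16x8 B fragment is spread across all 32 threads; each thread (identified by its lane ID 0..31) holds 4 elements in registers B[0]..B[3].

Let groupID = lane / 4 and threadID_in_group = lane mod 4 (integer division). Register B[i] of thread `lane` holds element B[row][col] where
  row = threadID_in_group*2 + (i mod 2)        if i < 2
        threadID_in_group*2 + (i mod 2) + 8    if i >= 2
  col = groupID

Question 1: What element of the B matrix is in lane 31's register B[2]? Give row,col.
lane 31: grp=7 (31/4), tig=3 (31%4)
i=2: r=3*2+0+8=14, c=grp=7

14,7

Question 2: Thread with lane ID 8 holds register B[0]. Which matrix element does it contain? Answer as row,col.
L=8->gid=8>>2=2, tid=8&3=0
[0]->row 0·2+0+0=0  col gid=2

0,2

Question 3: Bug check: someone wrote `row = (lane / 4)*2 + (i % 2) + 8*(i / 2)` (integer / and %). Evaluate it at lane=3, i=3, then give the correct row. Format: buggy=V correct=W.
buggy=9 correct=15

`(lane / 4)*2 + (i % 2) + 8*(i / 2)`[3,3]->9
3: gid=0,tid=3
[3] (3*2+1+8,0) = (15,0)
row: 9 vs 15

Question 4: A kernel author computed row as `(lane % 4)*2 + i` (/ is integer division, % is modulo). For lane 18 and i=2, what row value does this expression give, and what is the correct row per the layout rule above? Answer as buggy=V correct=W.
`(lane % 4)*2 + i`[18,2]=>6
lane 18=>18/4=4, 18 mod 4=2
i=2  r:2·2+0+8=>12  c:4
row: 6 vs 12

buggy=6 correct=12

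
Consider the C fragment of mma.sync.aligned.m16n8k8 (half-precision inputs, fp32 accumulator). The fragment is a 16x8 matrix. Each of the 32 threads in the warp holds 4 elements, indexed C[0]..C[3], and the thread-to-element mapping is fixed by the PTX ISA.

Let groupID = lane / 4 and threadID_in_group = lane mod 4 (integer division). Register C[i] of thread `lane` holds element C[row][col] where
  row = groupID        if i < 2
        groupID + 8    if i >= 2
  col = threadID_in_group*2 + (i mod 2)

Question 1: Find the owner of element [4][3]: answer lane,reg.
r:4=>grp=4,rB=0  c:3=>tig=1,lo=1
L=4*4+1=17  i=0*2+1=1

17,1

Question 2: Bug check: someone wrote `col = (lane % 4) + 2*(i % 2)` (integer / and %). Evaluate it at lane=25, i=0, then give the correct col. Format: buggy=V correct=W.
`(lane % 4) + 2*(i % 2)`[25,0]⇒1
25: gr=6,th=1
[0] (6+0,1*2+0) = (6,2)
col: 1 vs 2

buggy=1 correct=2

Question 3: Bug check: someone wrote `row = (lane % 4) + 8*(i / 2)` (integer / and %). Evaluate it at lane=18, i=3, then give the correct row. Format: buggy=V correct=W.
buggy=10 correct=12

`(lane % 4) + 8*(i / 2)`[18,3]=>10
lane 18: grp=4 (18/4), tig=2 (18%4)
i=3: r=4+8=12, c=2*2+1=5
row: 10 vs 12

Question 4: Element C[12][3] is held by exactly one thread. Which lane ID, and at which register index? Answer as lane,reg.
17,3

r:12=>grp=4,rB=1  c:3=>tig=1,lo=1
L=4*4+1=17  i=1*2+1=3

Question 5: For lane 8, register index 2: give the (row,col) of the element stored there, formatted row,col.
10,0

L=8=>grp=8>>2=2, tig=8&3=0
[2]=>row 2+8=10  col 0·2+0=0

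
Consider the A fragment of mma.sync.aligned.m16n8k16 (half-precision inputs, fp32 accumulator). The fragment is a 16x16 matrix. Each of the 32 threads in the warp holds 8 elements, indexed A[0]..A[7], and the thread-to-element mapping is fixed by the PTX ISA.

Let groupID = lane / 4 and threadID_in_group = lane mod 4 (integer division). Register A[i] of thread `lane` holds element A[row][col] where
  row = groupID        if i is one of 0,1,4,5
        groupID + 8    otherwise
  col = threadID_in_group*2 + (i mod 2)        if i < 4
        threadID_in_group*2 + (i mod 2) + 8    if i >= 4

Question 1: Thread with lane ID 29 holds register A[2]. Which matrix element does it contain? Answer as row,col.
lane 29: gid=7 (29/4), tid=1 (29%4)
i=2: r=7+8=15, c=1*2+0+0=2

15,2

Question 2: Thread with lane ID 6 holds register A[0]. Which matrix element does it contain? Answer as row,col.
1,4

6: gid=1,tid=2
[0] (1+0,2*2+0+0) = (1,4)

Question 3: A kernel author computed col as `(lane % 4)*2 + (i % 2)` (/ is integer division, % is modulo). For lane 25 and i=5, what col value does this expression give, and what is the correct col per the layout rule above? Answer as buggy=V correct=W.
`(lane % 4)*2 + (i % 2)`[25,5]⇒3
lane 25: gr=6 (25/4), th=1 (25%4)
i=5: r=6+0=6, c=1*2+1+8=11
col: 3 vs 11

buggy=3 correct=11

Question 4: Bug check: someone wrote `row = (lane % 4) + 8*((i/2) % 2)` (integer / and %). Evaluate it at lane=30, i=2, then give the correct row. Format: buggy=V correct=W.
buggy=10 correct=15

`(lane % 4) + 8*((i/2) % 2)`[30,2]->10
lane 30: gid=7 (30/4), tid=2 (30%4)
i=2: r=7+8=15, c=2*2+0+0=4
row: 10 vs 15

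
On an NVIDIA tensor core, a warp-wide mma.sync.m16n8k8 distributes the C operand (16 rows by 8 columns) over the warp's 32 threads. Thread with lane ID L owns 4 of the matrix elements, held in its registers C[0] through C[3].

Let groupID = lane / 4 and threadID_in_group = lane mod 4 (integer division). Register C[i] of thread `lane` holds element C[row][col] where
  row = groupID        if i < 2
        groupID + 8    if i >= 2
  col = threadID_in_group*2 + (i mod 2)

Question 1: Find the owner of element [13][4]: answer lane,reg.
r=13→G=5,rhi=1  c=4→T=2,p=0
L=5*4+2=22  i=1*2+0=2

22,2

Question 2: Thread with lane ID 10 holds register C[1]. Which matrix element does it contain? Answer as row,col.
L=10->gid=10>>2=2, tid=10&3=2
[1]->row 2+0=2  col 2·2+1=5

2,5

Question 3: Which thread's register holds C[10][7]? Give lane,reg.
11,3

r:10=>grp=2,rB=1  c:7=>tig=3,lo=1
L=2*4+3=11  i=1*2+1=3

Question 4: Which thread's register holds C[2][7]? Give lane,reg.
r=2->g=2,rb=0  c=7->t=3,b0=1
L=2*4+3=11  i=0*2+1=1

11,1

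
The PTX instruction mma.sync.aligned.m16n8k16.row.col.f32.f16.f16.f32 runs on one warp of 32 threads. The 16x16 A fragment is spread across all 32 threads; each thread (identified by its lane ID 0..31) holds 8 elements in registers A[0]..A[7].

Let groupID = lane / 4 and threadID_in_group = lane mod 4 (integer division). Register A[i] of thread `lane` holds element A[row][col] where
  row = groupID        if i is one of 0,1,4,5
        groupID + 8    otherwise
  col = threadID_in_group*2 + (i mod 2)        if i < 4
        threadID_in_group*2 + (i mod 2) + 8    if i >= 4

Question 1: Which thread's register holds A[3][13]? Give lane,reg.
14,5

r=3->g=3,rb=0  c=13->cb=1,t=2,b0=1
L=3*4+2=14  i=1*4+0*2+1=5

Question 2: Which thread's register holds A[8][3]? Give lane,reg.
1,3

r: 8->gid=0,r8=1  c: 3->c8=0,tid=1,i&1=1
L=0*4+1=1  i=0*4+1*2+1=3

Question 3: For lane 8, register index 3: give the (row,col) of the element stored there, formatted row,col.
10,1

L=8->gid=8>>2=2, tid=8&3=0
[3]->row 2+8=10  col 0·2+1+0=1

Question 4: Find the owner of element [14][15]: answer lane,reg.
27,7

r: 14->gid=6,r8=1  c: 15->c8=1,tid=3,i&1=1
L=6*4+3=27  i=1*4+1*2+1=7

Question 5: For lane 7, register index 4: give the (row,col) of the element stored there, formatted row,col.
L=7->gid=7>>2=1, tid=7&3=3
[4]->row 1+0=1  col 3·2+0+8=14

1,14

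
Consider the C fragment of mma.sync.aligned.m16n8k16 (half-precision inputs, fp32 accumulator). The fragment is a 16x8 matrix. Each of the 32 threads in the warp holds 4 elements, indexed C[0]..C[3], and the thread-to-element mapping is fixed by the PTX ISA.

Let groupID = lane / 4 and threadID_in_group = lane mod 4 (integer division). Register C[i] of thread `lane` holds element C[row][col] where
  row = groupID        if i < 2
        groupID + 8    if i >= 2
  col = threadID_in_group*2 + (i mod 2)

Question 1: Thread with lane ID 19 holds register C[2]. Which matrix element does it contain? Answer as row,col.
12,6

lane 19: grp=4 (19/4), tig=3 (19%4)
i=2: r=4+8=12, c=3*2+0=6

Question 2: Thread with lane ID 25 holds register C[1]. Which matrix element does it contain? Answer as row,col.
lane 25->25/4=6, 25 mod 4=1
i=1  r:6+0->6  c:2·1+1->3

6,3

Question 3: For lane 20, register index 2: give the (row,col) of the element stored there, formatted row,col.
13,0

lane 20⇒20/4=5, 20 mod 4=0
i=2  r:5+8⇒13  c:2·0+0⇒0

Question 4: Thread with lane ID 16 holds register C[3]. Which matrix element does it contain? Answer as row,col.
12,1

lane 16->16/4=4, 16 mod 4=0
i=3  r:4+8->12  c:2·0+1->1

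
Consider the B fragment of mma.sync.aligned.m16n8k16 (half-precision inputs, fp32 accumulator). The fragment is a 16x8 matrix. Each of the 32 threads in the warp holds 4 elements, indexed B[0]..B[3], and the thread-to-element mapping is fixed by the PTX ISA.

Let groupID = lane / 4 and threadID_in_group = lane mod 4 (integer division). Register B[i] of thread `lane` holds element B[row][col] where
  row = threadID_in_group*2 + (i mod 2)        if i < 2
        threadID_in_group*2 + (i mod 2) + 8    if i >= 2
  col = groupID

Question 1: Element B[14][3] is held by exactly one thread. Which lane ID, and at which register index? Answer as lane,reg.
c=3→G=3  r=14→rhi=1,T=3,p=0
L=3*4+3=15  i=1*2+0=2

15,2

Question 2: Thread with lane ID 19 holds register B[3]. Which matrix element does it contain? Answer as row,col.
L=19=>grp=19>>2=4, tig=19&3=3
[3]=>row 3·2+1+8=15  col grp=4

15,4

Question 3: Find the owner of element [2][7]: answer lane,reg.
c=7→G=7  r=2→rhi=0,T=1,p=0
L=7*4+1=29  i=0*2+0=0

29,0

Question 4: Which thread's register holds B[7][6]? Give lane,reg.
c: 6->gid=6  r: 7->r8=0,tid=3,i&1=1
L=6*4+3=27  i=0*2+1=1

27,1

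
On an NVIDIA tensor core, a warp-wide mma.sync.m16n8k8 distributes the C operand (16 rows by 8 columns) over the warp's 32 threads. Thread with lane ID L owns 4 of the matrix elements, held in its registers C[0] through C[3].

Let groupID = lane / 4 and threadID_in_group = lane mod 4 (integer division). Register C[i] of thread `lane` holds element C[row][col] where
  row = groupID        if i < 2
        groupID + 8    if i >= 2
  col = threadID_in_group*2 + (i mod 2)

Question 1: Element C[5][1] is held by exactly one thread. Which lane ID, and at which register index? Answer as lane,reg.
r=5->g=5,rb=0  c=1->t=0,b0=1
L=5*4+0=20  i=0*2+1=1

20,1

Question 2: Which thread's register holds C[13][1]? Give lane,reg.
r=13⇒gr=5,Rb=1  c=1⇒th=0,odd=1
L=5*4+0=20  i=1*2+1=3

20,3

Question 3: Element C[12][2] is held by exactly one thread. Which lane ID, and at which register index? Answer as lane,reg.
r: 12->gid=4,r8=1  c: 2->tid=1,i&1=0
L=4*4+1=17  i=1*2+0=2

17,2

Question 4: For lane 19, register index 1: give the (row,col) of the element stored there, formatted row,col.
L=19->g=19>>2=4, t=19&3=3
[1]->row 4+0=4  col 3·2+1=7

4,7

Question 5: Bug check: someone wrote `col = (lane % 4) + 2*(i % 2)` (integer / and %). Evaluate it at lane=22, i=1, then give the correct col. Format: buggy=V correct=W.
`(lane % 4) + 2*(i % 2)`[22,1]=>4
lane 22: grp=5 (22/4), tig=2 (22%4)
i=1: r=5+0=5, c=2*2+1=5
col: 4 vs 5

buggy=4 correct=5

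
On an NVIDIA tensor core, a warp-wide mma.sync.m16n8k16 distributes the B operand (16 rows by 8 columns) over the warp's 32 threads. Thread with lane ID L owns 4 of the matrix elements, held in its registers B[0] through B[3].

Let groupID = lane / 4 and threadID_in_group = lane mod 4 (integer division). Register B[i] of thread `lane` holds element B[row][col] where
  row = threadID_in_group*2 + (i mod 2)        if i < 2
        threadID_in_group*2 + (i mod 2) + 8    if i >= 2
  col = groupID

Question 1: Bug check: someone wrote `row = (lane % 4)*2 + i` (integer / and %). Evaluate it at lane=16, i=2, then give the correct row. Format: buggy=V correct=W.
buggy=2 correct=8

`(lane % 4)*2 + i`[16,2]->2
L=16->g=16>>2=4, t=16&3=0
[2]->row 0·2+0+8=8  col g=4
row: 2 vs 8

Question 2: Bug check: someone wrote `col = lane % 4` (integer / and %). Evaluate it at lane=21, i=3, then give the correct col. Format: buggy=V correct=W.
`lane % 4`[21,3]->1
21: gid=5,tid=1
[3] (1*2+1+8,5) = (11,5)
col: 1 vs 5

buggy=1 correct=5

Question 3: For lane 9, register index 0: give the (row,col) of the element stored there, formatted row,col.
2,2

lane 9: gid=2 (9/4), tid=1 (9%4)
i=0: r=1*2+0+0=2, c=gid=2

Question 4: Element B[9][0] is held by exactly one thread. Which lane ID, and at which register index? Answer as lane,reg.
c: 0->gid=0  r: 9->r8=1,tid=0,i&1=1
L=0*4+0=0  i=1*2+1=3

0,3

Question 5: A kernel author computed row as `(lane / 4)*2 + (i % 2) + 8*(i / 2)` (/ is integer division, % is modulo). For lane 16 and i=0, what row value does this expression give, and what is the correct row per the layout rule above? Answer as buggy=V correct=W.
buggy=8 correct=0

`(lane / 4)*2 + (i % 2) + 8*(i / 2)`[16,0]->8
L=16->g=16>>2=4, t=16&3=0
[0]->row 0·2+0+0=0  col g=4
row: 8 vs 0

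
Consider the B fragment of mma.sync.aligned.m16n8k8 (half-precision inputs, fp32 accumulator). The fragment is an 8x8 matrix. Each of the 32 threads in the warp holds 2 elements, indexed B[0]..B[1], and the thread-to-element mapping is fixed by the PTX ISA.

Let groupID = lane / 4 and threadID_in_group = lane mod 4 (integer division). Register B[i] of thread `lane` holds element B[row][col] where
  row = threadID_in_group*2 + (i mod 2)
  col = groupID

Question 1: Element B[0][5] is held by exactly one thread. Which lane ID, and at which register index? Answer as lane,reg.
c=5->g=5  r=0->t=0,b0=0
L=5*4+0=20  i=0=0

20,0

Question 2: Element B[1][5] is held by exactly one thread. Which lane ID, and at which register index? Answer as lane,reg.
c=5->g=5  r=1->t=0,b0=1
L=5*4+0=20  i=1=1

20,1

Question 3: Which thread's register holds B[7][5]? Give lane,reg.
c: 5->gid=5  r: 7->tid=3,i&1=1
L=5*4+3=23  i=1=1

23,1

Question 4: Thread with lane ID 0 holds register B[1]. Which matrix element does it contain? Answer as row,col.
1,0

lane 0⇒0/4=0, 0 mod 4=0
i=1  r:2·0+1⇒1  c:0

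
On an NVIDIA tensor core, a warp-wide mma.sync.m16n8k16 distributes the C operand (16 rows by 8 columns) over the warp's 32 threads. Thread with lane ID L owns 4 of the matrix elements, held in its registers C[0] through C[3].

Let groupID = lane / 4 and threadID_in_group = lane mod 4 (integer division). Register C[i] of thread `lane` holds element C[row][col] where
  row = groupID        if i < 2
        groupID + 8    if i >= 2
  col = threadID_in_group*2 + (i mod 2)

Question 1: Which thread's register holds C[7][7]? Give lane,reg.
31,1

r:7=>grp=7,rB=0  c:7=>tig=3,lo=1
L=7*4+3=31  i=0*2+1=1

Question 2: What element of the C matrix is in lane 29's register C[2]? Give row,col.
15,2

29: gid=7,tid=1
[2] (7+8,1*2+0) = (15,2)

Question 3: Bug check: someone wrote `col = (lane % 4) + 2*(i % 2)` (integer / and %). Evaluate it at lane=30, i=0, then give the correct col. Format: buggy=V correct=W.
`(lane % 4) + 2*(i % 2)`[30,0]⇒2
L=30⇒gr=30>>2=7, th=30&3=2
[0]⇒row 7+0=7  col 2·2+0=4
col: 2 vs 4

buggy=2 correct=4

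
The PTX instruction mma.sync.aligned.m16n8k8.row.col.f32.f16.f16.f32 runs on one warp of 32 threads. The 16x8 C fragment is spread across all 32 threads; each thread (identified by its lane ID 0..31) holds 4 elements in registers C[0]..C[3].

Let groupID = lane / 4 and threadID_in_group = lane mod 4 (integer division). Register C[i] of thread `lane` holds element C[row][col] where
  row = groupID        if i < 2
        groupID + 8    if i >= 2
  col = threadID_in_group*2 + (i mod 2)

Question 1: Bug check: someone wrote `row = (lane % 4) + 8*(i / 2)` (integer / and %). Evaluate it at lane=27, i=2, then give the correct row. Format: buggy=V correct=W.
`(lane % 4) + 8*(i / 2)`[27,2]⇒11
L=27⇒gr=27>>2=6, th=27&3=3
[2]⇒row 6+8=14  col 3·2+0=6
row: 11 vs 14

buggy=11 correct=14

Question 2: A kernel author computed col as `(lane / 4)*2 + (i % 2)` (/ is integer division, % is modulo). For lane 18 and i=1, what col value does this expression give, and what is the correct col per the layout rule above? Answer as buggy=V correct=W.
`(lane / 4)*2 + (i % 2)`[18,1]→9
lane 18: G=4 (18/4), T=2 (18%4)
i=1: r=4+0=4, c=2*2+1=5
col: 9 vs 5

buggy=9 correct=5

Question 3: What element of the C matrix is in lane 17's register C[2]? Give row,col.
17: gr=4,th=1
[2] (4+8,1*2+0) = (12,2)

12,2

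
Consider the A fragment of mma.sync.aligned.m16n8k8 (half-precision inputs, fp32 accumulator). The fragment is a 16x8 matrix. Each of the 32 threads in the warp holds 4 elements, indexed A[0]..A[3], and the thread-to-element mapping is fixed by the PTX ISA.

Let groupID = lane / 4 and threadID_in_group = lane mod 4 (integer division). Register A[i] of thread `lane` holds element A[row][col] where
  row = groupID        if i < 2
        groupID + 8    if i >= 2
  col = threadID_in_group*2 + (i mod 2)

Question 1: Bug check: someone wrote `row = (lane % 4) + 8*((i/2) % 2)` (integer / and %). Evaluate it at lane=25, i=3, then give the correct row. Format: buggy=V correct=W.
`(lane % 4) + 8*((i/2) % 2)`[25,3]=>9
25: grp=6,tig=1
[3] (6+8,1*2+1) = (14,3)
row: 9 vs 14

buggy=9 correct=14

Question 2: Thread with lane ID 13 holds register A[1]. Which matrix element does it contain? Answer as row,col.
lane 13: gid=3 (13/4), tid=1 (13%4)
i=1: r=3+0=3, c=1*2+1=3

3,3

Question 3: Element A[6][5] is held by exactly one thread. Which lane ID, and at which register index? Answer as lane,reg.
r=6⇒gr=6,Rb=0  c=5⇒th=2,odd=1
L=6*4+2=26  i=0*2+1=1

26,1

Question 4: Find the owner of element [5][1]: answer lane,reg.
r=5→G=5,rhi=0  c=1→T=0,p=1
L=5*4+0=20  i=0*2+1=1

20,1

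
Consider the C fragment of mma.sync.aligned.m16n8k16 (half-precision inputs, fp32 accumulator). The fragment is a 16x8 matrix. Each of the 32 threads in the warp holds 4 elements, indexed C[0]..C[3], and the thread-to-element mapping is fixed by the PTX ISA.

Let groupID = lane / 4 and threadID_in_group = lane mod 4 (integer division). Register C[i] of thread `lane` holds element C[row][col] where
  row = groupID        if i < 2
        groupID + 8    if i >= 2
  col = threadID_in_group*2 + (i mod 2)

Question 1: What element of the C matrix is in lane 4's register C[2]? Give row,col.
9,0

lane 4: g=1 (4/4), t=0 (4%4)
i=2: r=1+8=9, c=0*2+0=0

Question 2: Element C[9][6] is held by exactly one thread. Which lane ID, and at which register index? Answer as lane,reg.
r=9->g=1,rb=1  c=6->t=3,b0=0
L=1*4+3=7  i=1*2+0=2

7,2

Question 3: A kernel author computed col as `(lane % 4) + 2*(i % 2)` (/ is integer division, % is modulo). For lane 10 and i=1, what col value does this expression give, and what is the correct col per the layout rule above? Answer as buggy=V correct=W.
buggy=4 correct=5

`(lane % 4) + 2*(i % 2)`[10,1]=>4
lane 10: grp=2 (10/4), tig=2 (10%4)
i=1: r=2+0=2, c=2*2+1=5
col: 4 vs 5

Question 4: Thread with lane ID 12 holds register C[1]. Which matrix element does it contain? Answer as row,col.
3,1

lane 12: g=3 (12/4), t=0 (12%4)
i=1: r=3+0=3, c=0*2+1=1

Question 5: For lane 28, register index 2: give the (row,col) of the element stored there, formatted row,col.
28: grp=7,tig=0
[2] (7+8,0*2+0) = (15,0)

15,0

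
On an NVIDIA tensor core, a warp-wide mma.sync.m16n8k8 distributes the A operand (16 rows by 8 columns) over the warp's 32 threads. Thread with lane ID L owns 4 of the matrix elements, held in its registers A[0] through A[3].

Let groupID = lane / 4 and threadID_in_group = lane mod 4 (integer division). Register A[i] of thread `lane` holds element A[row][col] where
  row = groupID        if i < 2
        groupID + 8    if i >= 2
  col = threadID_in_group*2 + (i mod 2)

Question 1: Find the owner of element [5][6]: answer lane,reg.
r=5→G=5,rhi=0  c=6→T=3,p=0
L=5*4+3=23  i=0*2+0=0

23,0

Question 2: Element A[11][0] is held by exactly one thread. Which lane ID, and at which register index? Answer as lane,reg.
r=11→G=3,rhi=1  c=0→T=0,p=0
L=3*4+0=12  i=1*2+0=2

12,2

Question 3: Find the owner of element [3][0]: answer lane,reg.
r:3=>grp=3,rB=0  c:0=>tig=0,lo=0
L=3*4+0=12  i=0*2+0=0

12,0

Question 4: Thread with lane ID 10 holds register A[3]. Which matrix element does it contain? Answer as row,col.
10: G=2,T=2
[3] (2+8,2*2+1) = (10,5)

10,5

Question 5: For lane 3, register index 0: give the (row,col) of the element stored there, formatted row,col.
lane 3=>3/4=0, 3 mod 4=3
i=0  r:0+0=>0  c:2·3+0=>6

0,6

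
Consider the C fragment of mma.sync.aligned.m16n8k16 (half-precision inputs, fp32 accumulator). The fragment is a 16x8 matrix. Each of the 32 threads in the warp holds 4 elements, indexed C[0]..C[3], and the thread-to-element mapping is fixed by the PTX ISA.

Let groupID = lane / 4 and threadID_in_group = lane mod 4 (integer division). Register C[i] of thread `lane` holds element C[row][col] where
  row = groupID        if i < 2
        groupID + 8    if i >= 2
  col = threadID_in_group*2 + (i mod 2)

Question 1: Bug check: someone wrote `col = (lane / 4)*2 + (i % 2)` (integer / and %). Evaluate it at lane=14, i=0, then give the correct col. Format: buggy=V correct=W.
buggy=6 correct=4

`(lane / 4)*2 + (i % 2)`[14,0]⇒6
lane 14: gr=3 (14/4), th=2 (14%4)
i=0: r=3+0=3, c=2*2+0=4
col: 6 vs 4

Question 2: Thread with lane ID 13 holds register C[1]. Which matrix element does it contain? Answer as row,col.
3,3

lane 13: grp=3 (13/4), tig=1 (13%4)
i=1: r=3+0=3, c=1*2+1=3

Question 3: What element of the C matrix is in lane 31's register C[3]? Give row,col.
15,7

L=31->gid=31>>2=7, tid=31&3=3
[3]->row 7+8=15  col 3·2+1=7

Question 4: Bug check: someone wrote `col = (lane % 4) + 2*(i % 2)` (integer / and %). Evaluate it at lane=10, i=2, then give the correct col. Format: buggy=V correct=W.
buggy=2 correct=4

`(lane % 4) + 2*(i % 2)`[10,2]->2
lane 10: gid=2 (10/4), tid=2 (10%4)
i=2: r=2+8=10, c=2*2+0=4
col: 2 vs 4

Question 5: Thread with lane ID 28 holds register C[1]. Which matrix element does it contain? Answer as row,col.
7,1

lane 28: grp=7 (28/4), tig=0 (28%4)
i=1: r=7+0=7, c=0*2+1=1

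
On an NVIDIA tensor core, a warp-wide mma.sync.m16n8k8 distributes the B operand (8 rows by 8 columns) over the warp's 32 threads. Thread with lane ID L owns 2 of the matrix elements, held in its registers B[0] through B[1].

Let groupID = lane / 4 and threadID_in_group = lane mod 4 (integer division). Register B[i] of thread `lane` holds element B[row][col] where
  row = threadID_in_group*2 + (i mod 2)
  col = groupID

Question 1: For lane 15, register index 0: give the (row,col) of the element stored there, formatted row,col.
6,3

lane 15->15/4=3, 15 mod 4=3
i=0  r:2·3+0->6  c:3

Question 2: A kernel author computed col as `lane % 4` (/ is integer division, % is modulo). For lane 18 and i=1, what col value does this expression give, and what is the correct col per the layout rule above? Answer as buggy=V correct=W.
buggy=2 correct=4

`lane % 4`[18,1]→2
L=18→G=18>>2=4, T=18&3=2
[1]→row 2·2+1=5  col G=4
col: 2 vs 4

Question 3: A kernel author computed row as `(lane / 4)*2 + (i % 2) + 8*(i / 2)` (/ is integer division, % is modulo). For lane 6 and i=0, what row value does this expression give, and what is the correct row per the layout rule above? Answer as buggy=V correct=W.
buggy=2 correct=4

`(lane / 4)*2 + (i % 2) + 8*(i / 2)`[6,0]→2
lane 6→6/4=1, 6 mod 4=2
i=0  r:2·2+0→4  c:1
row: 2 vs 4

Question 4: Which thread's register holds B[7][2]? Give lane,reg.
11,1

c=2⇒gr=2  r=7⇒th=3,odd=1
L=2*4+3=11  i=1=1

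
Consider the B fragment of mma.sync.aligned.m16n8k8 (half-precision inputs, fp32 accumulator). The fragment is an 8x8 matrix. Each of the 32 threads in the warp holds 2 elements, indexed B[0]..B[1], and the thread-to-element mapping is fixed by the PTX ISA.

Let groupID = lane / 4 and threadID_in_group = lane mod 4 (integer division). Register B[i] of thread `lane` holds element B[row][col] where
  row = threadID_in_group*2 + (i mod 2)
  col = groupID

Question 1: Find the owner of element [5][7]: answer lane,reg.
c=7→G=7  r=5→T=2,p=1
L=7*4+2=30  i=1=1

30,1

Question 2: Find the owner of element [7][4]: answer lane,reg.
19,1

c: 4->gid=4  r: 7->tid=3,i&1=1
L=4*4+3=19  i=1=1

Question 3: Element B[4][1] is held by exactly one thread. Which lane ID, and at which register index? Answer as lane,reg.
6,0

c: 1->gid=1  r: 4->tid=2,i&1=0
L=1*4+2=6  i=0=0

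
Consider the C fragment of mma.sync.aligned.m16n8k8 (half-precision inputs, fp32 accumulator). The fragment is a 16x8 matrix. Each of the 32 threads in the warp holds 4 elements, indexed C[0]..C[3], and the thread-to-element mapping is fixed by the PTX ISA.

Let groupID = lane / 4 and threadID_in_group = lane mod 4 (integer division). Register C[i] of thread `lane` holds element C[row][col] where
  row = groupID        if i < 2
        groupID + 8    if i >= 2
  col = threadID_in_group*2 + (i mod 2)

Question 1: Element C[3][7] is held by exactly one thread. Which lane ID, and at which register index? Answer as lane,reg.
15,1

r=3->g=3,rb=0  c=7->t=3,b0=1
L=3*4+3=15  i=0*2+1=1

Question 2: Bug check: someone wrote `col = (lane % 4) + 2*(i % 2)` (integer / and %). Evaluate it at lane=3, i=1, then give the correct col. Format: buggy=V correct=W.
buggy=5 correct=7

`(lane % 4) + 2*(i % 2)`[3,1]→5
lane 3: G=0 (3/4), T=3 (3%4)
i=1: r=0+0=0, c=3*2+1=7
col: 5 vs 7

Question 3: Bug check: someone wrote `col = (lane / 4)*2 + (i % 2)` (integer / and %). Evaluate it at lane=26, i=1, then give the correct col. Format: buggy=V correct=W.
buggy=13 correct=5

`(lane / 4)*2 + (i % 2)`[26,1]->13
lane 26: g=6 (26/4), t=2 (26%4)
i=1: r=6+0=6, c=2*2+1=5
col: 13 vs 5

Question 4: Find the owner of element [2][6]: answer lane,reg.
11,0

r: 2->gid=2,r8=0  c: 6->tid=3,i&1=0
L=2*4+3=11  i=0*2+0=0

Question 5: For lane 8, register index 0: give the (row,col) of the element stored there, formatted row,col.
lane 8=>8/4=2, 8 mod 4=0
i=0  r:2+0=>2  c:2·0+0=>0

2,0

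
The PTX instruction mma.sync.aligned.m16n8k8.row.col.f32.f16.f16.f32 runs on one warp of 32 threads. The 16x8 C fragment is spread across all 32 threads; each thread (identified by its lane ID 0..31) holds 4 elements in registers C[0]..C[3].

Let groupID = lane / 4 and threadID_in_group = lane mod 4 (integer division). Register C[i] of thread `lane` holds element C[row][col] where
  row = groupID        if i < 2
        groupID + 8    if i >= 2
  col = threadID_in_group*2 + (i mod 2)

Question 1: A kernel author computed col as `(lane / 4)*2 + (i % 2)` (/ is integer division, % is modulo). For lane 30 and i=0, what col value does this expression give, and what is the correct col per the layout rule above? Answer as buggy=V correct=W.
`(lane / 4)*2 + (i % 2)`[30,0]→14
L=30→G=30>>2=7, T=30&3=2
[0]→row 7+0=7  col 2·2+0=4
col: 14 vs 4

buggy=14 correct=4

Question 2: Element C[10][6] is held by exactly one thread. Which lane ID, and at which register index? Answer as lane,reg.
11,2

r=10→G=2,rhi=1  c=6→T=3,p=0
L=2*4+3=11  i=1*2+0=2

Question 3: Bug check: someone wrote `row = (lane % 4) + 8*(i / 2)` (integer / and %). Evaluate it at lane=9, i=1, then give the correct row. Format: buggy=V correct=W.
`(lane % 4) + 8*(i / 2)`[9,1]->1
9: gid=2,tid=1
[1] (2+0,1*2+1) = (2,3)
row: 1 vs 2

buggy=1 correct=2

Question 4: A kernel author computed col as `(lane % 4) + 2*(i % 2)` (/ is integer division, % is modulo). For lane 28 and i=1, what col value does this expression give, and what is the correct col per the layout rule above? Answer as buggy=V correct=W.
buggy=2 correct=1

`(lane % 4) + 2*(i % 2)`[28,1]⇒2
lane 28⇒28/4=7, 28 mod 4=0
i=1  r:7+0⇒7  c:2·0+1⇒1
col: 2 vs 1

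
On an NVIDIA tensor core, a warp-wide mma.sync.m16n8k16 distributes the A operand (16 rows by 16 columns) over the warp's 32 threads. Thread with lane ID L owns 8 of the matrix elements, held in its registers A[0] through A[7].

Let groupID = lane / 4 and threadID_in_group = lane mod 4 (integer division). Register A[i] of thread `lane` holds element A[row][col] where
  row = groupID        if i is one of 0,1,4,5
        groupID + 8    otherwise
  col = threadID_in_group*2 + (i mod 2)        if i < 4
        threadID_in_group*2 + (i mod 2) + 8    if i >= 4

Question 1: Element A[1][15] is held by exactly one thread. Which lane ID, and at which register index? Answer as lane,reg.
7,5

r: 1->gid=1,r8=0  c: 15->c8=1,tid=3,i&1=1
L=1*4+3=7  i=1*4+0*2+1=5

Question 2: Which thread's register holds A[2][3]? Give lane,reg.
r=2→G=2,rhi=0  c=3→chi=0,T=1,p=1
L=2*4+1=9  i=0*4+0*2+1=1

9,1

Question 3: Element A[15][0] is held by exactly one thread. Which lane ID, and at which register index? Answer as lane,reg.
28,2

r=15⇒gr=7,Rb=1  c=0⇒Cb=0,th=0,odd=0
L=7*4+0=28  i=0*4+1*2+0=2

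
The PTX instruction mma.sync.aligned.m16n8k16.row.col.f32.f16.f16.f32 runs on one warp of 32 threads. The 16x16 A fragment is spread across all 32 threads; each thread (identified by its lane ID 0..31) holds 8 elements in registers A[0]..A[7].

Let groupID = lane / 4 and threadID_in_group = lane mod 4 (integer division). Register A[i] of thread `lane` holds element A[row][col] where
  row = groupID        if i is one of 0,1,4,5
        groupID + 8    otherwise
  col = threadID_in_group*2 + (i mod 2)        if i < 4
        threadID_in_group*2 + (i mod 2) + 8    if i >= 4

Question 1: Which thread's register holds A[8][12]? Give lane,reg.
r: 8->gid=0,r8=1  c: 12->c8=1,tid=2,i&1=0
L=0*4+2=2  i=1*4+1*2+0=6

2,6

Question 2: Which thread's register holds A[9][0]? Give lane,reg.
4,2

r: 9->gid=1,r8=1  c: 0->c8=0,tid=0,i&1=0
L=1*4+0=4  i=0*4+1*2+0=2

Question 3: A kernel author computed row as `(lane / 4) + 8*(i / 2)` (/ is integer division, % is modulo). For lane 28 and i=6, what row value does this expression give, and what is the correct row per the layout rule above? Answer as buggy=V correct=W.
buggy=31 correct=15

`(lane / 4) + 8*(i / 2)`[28,6]=>31
L=28=>grp=28>>2=7, tig=28&3=0
[6]=>row 7+8=15  col 0·2+0+8=8
row: 31 vs 15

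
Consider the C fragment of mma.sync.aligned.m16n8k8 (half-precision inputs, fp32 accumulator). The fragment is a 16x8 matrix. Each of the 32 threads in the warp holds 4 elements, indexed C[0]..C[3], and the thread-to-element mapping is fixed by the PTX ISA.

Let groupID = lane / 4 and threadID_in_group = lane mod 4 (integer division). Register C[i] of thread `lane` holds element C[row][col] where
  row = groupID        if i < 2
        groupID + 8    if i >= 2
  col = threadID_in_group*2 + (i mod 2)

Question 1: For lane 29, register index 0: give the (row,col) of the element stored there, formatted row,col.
7,2

L=29=>grp=29>>2=7, tig=29&3=1
[0]=>row 7+0=7  col 1·2+0=2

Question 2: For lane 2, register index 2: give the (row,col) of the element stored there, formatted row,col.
8,4

lane 2: gid=0 (2/4), tid=2 (2%4)
i=2: r=0+8=8, c=2*2+0=4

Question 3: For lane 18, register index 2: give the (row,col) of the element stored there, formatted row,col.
12,4

lane 18: gid=4 (18/4), tid=2 (18%4)
i=2: r=4+8=12, c=2*2+0=4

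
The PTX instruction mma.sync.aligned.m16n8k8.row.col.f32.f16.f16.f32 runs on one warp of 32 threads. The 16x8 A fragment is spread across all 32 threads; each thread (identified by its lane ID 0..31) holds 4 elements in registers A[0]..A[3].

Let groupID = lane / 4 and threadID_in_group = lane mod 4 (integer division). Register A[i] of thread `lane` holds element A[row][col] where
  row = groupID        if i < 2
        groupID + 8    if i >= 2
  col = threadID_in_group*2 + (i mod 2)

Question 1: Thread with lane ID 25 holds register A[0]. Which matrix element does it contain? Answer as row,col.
L=25→G=25>>2=6, T=25&3=1
[0]→row 6+0=6  col 1·2+0=2

6,2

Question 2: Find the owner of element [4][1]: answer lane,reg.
r=4⇒gr=4,Rb=0  c=1⇒th=0,odd=1
L=4*4+0=16  i=0*2+1=1

16,1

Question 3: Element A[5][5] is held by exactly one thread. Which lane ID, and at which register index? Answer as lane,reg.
r=5->g=5,rb=0  c=5->t=2,b0=1
L=5*4+2=22  i=0*2+1=1

22,1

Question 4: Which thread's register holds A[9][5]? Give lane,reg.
6,3

r=9⇒gr=1,Rb=1  c=5⇒th=2,odd=1
L=1*4+2=6  i=1*2+1=3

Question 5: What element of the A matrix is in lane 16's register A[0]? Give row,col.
4,0

L=16→G=16>>2=4, T=16&3=0
[0]→row 4+0=4  col 0·2+0=0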